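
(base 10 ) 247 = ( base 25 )9M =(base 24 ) a7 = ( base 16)F7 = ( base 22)B5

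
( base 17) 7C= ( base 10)131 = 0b10000011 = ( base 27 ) 4N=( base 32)43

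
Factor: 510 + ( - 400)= 110 = 2^1 * 5^1 * 11^1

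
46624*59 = 2750816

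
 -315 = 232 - 547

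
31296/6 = 5216 = 5216.00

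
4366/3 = 4366/3 = 1455.33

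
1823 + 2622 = 4445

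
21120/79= 21120/79 = 267.34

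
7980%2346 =942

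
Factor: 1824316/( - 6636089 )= - 2^2 * 13^1*277^( - 1) * 23957^ ( -1)*35083^1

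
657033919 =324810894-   -  332223025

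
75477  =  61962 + 13515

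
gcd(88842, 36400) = 26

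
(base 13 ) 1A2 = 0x12D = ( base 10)301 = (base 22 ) DF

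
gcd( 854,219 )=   1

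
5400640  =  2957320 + 2443320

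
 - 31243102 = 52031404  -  83274506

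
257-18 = 239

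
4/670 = 2/335 = 0.01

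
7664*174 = 1333536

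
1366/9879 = 1366/9879 = 0.14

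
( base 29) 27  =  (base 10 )65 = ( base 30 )25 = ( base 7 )122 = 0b1000001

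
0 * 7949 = 0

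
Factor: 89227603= 23^1*41^1*94621^1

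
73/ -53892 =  - 73/53892 = - 0.00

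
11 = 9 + 2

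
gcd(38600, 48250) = 9650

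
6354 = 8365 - 2011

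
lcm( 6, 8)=24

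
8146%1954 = 330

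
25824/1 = 25824  =  25824.00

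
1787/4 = 446 + 3/4 = 446.75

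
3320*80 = 265600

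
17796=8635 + 9161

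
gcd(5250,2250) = 750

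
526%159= 49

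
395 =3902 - 3507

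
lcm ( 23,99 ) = 2277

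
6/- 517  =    -  6/517 = -0.01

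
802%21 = 4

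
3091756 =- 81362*( - 38 ) 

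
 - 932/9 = -104 + 4/9   =  - 103.56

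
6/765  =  2/255 = 0.01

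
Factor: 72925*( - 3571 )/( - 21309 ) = 3^(- 1 ) * 5^2*2917^1*3571^1 * 7103^( - 1)=260415175/21309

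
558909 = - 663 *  (-843 ) 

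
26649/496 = 53 + 361/496 = 53.73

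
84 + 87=171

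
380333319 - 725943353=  - 345610034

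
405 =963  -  558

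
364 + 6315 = 6679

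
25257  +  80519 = 105776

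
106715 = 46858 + 59857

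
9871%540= 151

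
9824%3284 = 3256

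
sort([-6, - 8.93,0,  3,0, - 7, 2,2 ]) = [  -  8.93,-7, - 6, 0,0,2, 2,3]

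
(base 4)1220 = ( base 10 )104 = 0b1101000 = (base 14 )76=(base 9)125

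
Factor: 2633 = 2633^1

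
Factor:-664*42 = -2^4 * 3^1*7^1*83^1 = - 27888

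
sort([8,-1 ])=[-1,8] 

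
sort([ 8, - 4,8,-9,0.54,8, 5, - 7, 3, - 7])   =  [-9,-7,- 7,-4, 0.54,3,5 , 8,8 , 8 ] 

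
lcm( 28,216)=1512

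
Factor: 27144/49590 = 2^2*5^( - 1)*13^1*19^( -1 ) = 52/95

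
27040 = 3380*8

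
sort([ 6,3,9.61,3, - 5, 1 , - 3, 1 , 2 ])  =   [ - 5, - 3,1,1, 2,3,3,6,9.61 ]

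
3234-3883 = -649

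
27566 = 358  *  77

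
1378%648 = 82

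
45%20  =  5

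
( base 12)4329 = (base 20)i8h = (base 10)7377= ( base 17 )188g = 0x1cd1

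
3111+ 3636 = 6747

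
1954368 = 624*3132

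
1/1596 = 1/1596  =  0.00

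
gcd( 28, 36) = 4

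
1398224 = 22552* 62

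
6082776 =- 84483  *( - 72 ) 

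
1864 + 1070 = 2934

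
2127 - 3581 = - 1454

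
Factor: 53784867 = 3^1 * 73^1 * 245593^1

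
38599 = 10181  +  28418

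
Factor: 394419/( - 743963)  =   - 3^1*11^(  -  1 )*47^( - 1 )*73^1 * 1439^( - 1)*1801^1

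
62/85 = 62/85 = 0.73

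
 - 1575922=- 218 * 7229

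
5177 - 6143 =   -  966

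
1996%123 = 28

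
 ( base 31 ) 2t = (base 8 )133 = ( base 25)3G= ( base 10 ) 91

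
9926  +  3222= 13148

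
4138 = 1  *4138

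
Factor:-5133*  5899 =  - 30279567=-  3^1 * 17^1*29^1 *59^1*347^1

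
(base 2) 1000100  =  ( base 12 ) 58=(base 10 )68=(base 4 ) 1010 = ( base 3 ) 2112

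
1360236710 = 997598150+362638560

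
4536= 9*504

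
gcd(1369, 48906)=1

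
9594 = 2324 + 7270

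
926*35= 32410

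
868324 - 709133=159191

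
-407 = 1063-1470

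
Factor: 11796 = 2^2*3^1*983^1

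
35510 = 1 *35510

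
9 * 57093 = 513837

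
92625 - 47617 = 45008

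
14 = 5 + 9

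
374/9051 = 374/9051 = 0.04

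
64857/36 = 21619/12 = 1801.58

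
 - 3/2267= - 1  +  2264/2267 = - 0.00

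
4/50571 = 4/50571 = 0.00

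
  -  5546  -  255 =  -  5801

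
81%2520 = 81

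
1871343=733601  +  1137742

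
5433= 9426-3993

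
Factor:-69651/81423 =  - 71/83 =-71^1*83^( - 1 )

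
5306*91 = 482846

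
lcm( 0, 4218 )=0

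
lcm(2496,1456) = 17472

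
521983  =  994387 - 472404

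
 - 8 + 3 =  - 5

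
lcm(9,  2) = 18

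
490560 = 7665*64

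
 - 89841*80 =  - 7187280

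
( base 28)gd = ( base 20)131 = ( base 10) 461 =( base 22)KL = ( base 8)715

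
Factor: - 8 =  - 2^3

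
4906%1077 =598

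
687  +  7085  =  7772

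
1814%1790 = 24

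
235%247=235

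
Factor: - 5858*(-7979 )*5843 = 2^1*29^1*79^1*101^2*5843^1 = 273107557826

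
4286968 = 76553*56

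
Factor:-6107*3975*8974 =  - 2^1*3^1*5^2 * 7^1 * 31^1*53^1*197^1* 641^1 = -217846766550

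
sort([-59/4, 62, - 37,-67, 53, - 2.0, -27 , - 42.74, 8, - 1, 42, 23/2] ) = [ - 67, - 42.74, - 37, - 27, - 59/4, - 2.0, - 1, 8, 23/2,  42,53, 62]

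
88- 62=26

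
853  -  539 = 314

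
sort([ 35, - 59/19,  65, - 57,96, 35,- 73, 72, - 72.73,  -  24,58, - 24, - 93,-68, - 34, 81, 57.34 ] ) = [ - 93, - 73, - 72.73, -68, - 57, - 34, - 24,-24 ,-59/19,35 , 35, 57.34, 58, 65,72, 81, 96]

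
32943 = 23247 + 9696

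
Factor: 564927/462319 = 3^1*13^( - 1 )*17^1* 19^1*61^( - 1 ) = 969/793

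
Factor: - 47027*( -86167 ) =31^1*37^1*41^1  *199^1*433^1 = 4052175509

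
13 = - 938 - -951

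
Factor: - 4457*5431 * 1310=  -  31709816770 = -  2^1 *5^1*131^1*4457^1*5431^1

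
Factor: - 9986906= - 2^1*4993453^1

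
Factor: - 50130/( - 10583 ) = 2^1 *3^2*5^1*19^( - 1 ) = 90/19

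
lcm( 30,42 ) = 210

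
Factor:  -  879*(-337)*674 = 2^1*3^1*293^1*337^2 = 199654302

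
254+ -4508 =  - 4254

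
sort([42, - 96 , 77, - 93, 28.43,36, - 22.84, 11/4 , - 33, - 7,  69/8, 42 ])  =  [ - 96, - 93, - 33, - 22.84, - 7,11/4,69/8, 28.43,36,42, 42,77 ]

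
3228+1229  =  4457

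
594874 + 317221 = 912095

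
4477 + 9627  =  14104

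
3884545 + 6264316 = 10148861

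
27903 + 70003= 97906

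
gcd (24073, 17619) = 7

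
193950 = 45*4310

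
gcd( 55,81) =1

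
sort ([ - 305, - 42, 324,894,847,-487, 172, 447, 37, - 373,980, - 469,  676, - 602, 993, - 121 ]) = [-602, - 487, - 469, - 373, - 305, - 121 , - 42, 37, 172, 324 , 447, 676,  847,894, 980 , 993 ] 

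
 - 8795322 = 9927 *( - 886)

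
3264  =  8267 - 5003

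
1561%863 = 698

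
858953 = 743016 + 115937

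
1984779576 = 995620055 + 989159521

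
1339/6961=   1339/6961 = 0.19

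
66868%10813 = 1990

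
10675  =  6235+4440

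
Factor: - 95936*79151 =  - 7593430336 = - 2^6*1499^1 * 79151^1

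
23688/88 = 2961/11=269.18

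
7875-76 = 7799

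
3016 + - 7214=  - 4198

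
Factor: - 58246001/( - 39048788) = 2^ ( - 2)*11^1*19^1*2819^( - 1 )*3463^( - 1 )*278689^1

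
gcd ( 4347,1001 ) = 7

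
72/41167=72/41167 = 0.00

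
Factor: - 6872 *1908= - 2^5*3^2*53^1*859^1 = - 13111776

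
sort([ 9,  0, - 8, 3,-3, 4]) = [  -  8, - 3, 0,3, 4, 9]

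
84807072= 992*85491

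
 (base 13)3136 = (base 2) 1101010010101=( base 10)6805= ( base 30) 7GP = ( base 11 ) 5127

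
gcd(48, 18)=6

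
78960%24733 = 4761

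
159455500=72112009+87343491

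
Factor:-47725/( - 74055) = 3^( - 1)*5^1*23^1*83^1*4937^( - 1) = 9545/14811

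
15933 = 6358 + 9575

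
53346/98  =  26673/49 = 544.35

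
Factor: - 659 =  - 659^1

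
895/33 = 895/33 = 27.12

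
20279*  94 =1906226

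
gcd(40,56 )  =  8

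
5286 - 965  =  4321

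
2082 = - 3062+5144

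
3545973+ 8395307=11941280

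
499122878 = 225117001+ 274005877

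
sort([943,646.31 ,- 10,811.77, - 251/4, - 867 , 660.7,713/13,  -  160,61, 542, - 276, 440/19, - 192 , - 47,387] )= [ - 867 , - 276, - 192, - 160, - 251/4, - 47, - 10,  440/19,713/13,61,387, 542,646.31,660.7,811.77,943]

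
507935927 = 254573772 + 253362155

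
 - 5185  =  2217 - 7402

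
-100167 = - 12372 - 87795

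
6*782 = 4692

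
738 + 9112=9850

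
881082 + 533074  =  1414156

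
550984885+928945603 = 1479930488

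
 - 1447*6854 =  - 9917738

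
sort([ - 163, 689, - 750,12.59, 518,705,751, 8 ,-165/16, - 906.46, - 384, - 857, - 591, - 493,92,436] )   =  [-906.46, - 857, -750 , - 591, - 493, - 384, - 163, - 165/16,8,12.59,92,436, 518,689 , 705, 751] 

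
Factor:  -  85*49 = -4165  =  - 5^1*7^2*17^1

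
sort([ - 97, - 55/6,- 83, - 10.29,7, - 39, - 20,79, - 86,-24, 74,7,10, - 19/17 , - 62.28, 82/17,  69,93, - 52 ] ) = [ - 97, - 86,  -  83,-62.28, - 52,-39, - 24,  -  20,-10.29, - 55/6, - 19/17, 82/17, 7,7 , 10,69,74,79,93]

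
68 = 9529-9461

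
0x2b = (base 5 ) 133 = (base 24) 1j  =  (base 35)18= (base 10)43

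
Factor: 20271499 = 19^1  *659^1*1619^1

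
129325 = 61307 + 68018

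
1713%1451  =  262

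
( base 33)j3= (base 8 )1166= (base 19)1E3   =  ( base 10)630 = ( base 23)149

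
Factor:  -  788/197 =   -  4= - 2^2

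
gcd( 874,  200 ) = 2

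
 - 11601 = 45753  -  57354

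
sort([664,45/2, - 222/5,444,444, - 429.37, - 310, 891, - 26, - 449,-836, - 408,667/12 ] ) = [ - 836, - 449, - 429.37, - 408, - 310, - 222/5, - 26,  45/2 , 667/12,  444 , 444 , 664, 891 ]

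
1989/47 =42 + 15/47 = 42.32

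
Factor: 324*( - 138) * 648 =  - 2^6  *  3^9*23^1= - 28973376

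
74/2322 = 37/1161  =  0.03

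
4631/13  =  4631/13 = 356.23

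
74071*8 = 592568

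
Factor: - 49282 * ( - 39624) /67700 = 2^2 *3^1*5^(-2)*13^1*41^1*127^1 *601^1*677^( - 1) = 488187492/16925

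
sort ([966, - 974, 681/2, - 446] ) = [ - 974, - 446,  681/2, 966 ] 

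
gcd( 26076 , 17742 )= 6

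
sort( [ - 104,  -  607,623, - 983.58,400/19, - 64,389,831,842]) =[ - 983.58, - 607, - 104,-64,400/19 , 389,623 , 831,  842]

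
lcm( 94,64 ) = 3008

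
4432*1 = 4432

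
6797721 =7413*917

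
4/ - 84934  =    -  2/42467  =  - 0.00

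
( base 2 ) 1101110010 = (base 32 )ri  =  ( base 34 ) pw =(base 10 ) 882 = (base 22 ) 1I2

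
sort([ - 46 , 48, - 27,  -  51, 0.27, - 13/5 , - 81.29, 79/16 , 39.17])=[-81.29, - 51,- 46, - 27, - 13/5,0.27 , 79/16, 39.17,48] 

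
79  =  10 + 69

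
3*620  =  1860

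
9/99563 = 9/99563 = 0.00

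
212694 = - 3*(-70898 ) 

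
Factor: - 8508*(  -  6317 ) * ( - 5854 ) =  - 2^3*3^1*709^1*2927^1*6317^1 = - 314623440744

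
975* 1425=1389375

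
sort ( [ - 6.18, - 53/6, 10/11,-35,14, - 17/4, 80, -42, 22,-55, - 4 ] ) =[ - 55, - 42,-35, - 53/6, - 6.18, - 17/4, - 4, 10/11, 14, 22,80] 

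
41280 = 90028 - 48748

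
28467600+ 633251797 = 661719397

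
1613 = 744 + 869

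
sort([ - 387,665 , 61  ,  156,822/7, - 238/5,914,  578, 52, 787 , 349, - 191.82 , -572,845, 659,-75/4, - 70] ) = [ - 572 ,  -  387, - 191.82,-70 ,  -  238/5 ,-75/4 , 52, 61,822/7, 156,349, 578,659,  665, 787 , 845 , 914] 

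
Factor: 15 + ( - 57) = -2^1 * 3^1 * 7^1= - 42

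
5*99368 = 496840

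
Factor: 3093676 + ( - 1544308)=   2^3*3^5*797^1 = 1549368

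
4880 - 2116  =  2764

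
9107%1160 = 987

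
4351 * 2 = 8702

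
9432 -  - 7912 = 17344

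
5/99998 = 5/99998 = 0.00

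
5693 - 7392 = - 1699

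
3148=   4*787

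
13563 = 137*99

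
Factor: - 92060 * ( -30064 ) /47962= 2^5*5^1*1879^1*4603^1*23981^(- 1) = 1383845920/23981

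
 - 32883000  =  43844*( - 750)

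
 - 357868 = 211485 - 569353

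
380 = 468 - 88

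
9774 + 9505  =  19279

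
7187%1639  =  631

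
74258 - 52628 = 21630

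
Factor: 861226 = 2^1*223^1 * 1931^1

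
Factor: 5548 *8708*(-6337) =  - 306153042608 = - 2^4*7^1*19^1*73^1*311^1*6337^1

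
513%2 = 1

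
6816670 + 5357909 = 12174579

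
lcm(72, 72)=72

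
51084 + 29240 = 80324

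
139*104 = 14456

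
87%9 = 6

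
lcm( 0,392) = 0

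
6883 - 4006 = 2877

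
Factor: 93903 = 3^1*113^1*277^1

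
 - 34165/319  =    -  108+ 287/319=-107.10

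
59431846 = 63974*929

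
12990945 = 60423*215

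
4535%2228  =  79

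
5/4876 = 5/4876 =0.00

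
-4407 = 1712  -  6119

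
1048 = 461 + 587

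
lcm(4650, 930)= 4650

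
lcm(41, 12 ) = 492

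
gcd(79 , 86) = 1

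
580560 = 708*820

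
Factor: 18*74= 1332 = 2^2*3^2*37^1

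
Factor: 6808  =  2^3 * 23^1*37^1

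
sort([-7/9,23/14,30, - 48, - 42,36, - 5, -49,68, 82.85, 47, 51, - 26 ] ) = [ - 49, - 48,  -  42, - 26, - 5, - 7/9,  23/14, 30,36,47,51,68,82.85]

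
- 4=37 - 41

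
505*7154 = 3612770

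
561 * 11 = 6171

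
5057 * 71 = 359047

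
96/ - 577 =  - 96/577 = -0.17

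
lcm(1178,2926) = 90706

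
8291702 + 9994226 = 18285928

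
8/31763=8/31763 = 0.00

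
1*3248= 3248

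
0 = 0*49442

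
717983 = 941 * 763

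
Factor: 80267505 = 3^1*5^1 * 29^1*184523^1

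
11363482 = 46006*247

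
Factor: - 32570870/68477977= - 2^1*5^1*31^( - 2)*751^1*4337^1 * 71257^ ( - 1 )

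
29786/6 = 4964 + 1/3 = 4964.33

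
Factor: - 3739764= - 2^2*3^1*7^1 * 211^2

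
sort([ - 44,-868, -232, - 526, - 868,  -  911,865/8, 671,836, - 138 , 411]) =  [-911, - 868, - 868, - 526, - 232, - 138, - 44, 865/8, 411,  671,  836] 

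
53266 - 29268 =23998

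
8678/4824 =1+1927/2412 = 1.80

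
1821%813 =195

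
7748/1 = 7748 = 7748.00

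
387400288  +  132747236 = 520147524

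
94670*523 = 49512410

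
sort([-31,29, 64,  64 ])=[ - 31 , 29,64,64] 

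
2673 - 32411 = -29738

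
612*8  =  4896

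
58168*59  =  3431912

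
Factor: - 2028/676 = - 3^1 = - 3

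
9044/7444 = 1 + 400/1861 =1.21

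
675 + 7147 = 7822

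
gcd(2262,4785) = 87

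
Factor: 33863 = 33863^1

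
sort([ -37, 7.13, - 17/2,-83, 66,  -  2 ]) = [  -  83, - 37, - 17/2, - 2, 7.13,  66] 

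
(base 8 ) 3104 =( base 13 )965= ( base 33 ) 1FK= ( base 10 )1604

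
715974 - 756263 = - 40289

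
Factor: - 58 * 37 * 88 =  - 188848 = - 2^4 * 11^1 * 29^1 * 37^1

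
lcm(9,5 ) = 45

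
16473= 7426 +9047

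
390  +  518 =908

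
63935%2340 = 755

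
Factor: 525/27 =3^( - 2)*5^2 * 7^1  =  175/9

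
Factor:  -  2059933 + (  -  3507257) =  - 5567190  =  - 2^1*3^1 *5^1*19^1 * 9767^1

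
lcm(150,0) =0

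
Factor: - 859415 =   -  5^1*29^1*5927^1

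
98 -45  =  53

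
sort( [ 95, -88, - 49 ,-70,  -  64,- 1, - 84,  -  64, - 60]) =[ - 88,-84,  -  70, - 64, -64, - 60,  -  49, - 1, 95] 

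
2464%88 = 0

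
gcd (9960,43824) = 1992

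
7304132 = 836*8737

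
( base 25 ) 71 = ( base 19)95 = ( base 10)176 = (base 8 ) 260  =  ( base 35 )51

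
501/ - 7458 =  - 167/2486 = - 0.07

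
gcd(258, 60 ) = 6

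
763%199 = 166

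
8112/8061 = 1 + 17/2687 = 1.01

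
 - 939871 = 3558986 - 4498857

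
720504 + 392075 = 1112579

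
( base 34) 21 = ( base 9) 76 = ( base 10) 69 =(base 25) 2J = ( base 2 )1000101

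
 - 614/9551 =  -  1 + 8937/9551  =  -0.06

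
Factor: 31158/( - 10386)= - 3 =- 3^1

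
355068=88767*4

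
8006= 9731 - 1725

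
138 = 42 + 96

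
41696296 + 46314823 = 88011119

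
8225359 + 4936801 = 13162160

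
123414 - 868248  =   - 744834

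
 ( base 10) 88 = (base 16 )58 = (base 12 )74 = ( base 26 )3A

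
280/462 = 20/33 = 0.61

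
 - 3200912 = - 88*36374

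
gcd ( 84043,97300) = 1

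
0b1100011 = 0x63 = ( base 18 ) 59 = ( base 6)243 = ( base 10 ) 99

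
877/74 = 877/74 = 11.85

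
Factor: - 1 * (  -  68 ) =2^2 * 17^1 = 68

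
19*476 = 9044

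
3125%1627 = 1498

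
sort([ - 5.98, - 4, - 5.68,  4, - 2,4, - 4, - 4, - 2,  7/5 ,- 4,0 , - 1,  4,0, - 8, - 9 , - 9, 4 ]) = [ - 9,-9,-8, - 5.98, - 5.68, - 4, -4,  -  4, - 4, - 2, - 2, - 1 , 0, 0, 7/5,4,4, 4,4] 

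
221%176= 45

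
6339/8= 6339/8 = 792.38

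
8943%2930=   153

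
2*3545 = 7090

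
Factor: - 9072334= - 2^1*4536167^1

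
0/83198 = 0 = 0.00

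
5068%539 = 217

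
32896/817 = 32896/817 = 40.26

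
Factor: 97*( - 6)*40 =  -2^4*3^1*5^1*97^1 = -23280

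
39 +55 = 94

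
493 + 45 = 538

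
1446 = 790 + 656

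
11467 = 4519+6948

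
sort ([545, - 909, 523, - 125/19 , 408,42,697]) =[ - 909,-125/19,  42,408, 523,545,697]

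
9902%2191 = 1138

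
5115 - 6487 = - 1372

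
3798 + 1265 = 5063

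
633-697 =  - 64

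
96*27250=2616000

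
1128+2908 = 4036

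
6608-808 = 5800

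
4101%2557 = 1544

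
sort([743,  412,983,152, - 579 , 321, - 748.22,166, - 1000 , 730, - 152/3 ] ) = [ - 1000, - 748.22, - 579, - 152/3, 152, 166 , 321 , 412,  730, 743,983] 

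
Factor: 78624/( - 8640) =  - 91/10 = - 2^( - 1)*5^( - 1 )*7^1 *13^1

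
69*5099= 351831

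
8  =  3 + 5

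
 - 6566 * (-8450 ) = 55482700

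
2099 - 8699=-6600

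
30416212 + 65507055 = 95923267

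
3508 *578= 2027624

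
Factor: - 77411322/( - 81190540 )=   2^( - 1 )* 3^3*5^(-1 )*523^1*2741^1* 4059527^( - 1)=38705661/40595270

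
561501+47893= 609394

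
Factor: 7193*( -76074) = -547200282 = - 2^1*3^1*31^1*409^1*7193^1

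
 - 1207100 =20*( - 60355 ) 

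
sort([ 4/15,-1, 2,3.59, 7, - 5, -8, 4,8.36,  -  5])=[ - 8,- 5, - 5, - 1,  4/15 , 2,3.59,4, 7,8.36 ]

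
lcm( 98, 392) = 392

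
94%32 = 30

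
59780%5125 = 3405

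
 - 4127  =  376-4503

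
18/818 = 9/409 = 0.02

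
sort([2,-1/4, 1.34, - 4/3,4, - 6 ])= [ - 6, - 4/3, - 1/4,1.34 , 2, 4]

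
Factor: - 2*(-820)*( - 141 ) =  - 231240 = - 2^3*3^1 * 5^1*41^1*47^1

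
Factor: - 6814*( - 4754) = 2^2*2377^1*3407^1  =  32393756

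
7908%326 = 84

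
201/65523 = 67/21841= 0.00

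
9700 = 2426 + 7274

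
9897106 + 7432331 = 17329437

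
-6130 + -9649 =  - 15779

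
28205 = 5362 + 22843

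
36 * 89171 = 3210156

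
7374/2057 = 3 + 1203/2057 = 3.58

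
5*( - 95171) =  - 475855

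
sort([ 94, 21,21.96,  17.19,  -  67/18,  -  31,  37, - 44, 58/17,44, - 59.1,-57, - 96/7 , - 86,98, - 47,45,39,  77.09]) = [-86, - 59.1 ,  -  57,-47, - 44,  -  31,  -  96/7 ,  -  67/18,58/17, 17.19,21,  21.96,  37 , 39 , 44,45,  77.09, 94,98 ]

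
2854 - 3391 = - 537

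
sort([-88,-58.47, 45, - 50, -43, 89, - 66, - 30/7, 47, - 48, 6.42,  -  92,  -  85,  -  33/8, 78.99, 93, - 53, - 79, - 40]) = [ - 92, - 88, - 85, - 79, - 66, - 58.47,  -  53 , - 50, - 48 , - 43, - 40,  -  30/7,-33/8, 6.42,45,47, 78.99, 89, 93]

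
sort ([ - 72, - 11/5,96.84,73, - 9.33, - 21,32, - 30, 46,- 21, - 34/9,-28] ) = [ - 72, - 30, - 28,-21,  -  21,-9.33,-34/9, - 11/5,32, 46,73,96.84 ] 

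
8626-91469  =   - 82843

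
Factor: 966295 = 5^1*11^1 * 17569^1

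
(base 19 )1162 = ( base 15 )2291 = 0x1ca8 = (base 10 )7336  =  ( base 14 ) 2960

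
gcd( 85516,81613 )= 1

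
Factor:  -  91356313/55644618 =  - 2^ ( - 1 )*3^( - 1)*19^1*4808227^1 *9274103^( - 1) 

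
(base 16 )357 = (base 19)270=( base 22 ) 1gj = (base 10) 855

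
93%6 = 3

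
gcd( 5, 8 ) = 1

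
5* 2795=13975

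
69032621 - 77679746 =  - 8647125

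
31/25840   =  31/25840 = 0.00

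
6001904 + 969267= 6971171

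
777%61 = 45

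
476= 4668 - 4192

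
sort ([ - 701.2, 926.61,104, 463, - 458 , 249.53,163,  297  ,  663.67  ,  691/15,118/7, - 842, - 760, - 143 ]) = [-842, - 760, - 701.2, -458, - 143,118/7 , 691/15,104,163,  249.53,297, 463,  663.67,926.61 ]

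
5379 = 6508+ - 1129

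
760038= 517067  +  242971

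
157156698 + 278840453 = 435997151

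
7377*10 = 73770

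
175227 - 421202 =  - 245975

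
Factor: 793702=2^1*7^3*13^1*89^1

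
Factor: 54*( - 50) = -2^2*3^3*5^2=   - 2700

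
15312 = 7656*2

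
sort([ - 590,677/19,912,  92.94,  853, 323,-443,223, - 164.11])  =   [ -590, - 443,-164.11,  677/19,  92.94,223, 323,  853,  912 ] 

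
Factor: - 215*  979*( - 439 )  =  5^1*11^1*43^1*89^1*439^1 = 92402915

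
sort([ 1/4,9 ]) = [ 1/4,9 ] 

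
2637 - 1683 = 954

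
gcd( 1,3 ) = 1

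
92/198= 46/99 =0.46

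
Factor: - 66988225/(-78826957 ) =5^2*11^(- 1)*23^( - 1)*229^1*11701^1 * 311569^ ( - 1)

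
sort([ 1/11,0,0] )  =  [ 0,0,1/11 ] 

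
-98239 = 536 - 98775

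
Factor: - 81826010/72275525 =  - 2^1*5^( - 1)*19^( - 1) * 61^1*19163^1 * 21737^(  -  1 ) = - 2337886/2065015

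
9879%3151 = 426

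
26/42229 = 26/42229 = 0.00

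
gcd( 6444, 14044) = 4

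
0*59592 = 0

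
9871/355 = 27+ 286/355  =  27.81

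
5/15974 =5/15974  =  0.00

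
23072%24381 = 23072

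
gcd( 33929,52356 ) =1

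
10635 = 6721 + 3914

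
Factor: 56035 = 5^1*7^1*1601^1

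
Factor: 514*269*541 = 2^1*257^1*269^1*541^1  =  74801906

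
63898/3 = 63898/3 = 21299.33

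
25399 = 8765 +16634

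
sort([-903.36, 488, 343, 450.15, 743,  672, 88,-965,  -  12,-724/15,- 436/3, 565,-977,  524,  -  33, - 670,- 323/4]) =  [-977, - 965,-903.36, - 670, - 436/3, - 323/4,-724/15, - 33,-12,88,343,  450.15,  488, 524, 565,672, 743]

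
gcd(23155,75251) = 11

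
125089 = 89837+35252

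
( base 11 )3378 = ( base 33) 42j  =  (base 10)4441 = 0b1000101011001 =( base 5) 120231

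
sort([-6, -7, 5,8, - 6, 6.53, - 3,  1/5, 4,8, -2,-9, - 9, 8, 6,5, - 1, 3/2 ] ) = [ - 9,-9, - 7, - 6,  -  6, - 3, - 2, - 1 , 1/5,3/2,4, 5, 5, 6, 6.53, 8, 8,  8 ] 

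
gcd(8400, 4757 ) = 1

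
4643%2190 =263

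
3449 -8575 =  - 5126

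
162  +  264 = 426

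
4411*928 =4093408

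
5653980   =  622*9090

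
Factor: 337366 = 2^1*37^1 * 47^1 * 97^1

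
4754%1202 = 1148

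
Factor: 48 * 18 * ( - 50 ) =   -  2^6 * 3^3 * 5^2 = - 43200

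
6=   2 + 4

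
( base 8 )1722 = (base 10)978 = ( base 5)12403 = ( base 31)10H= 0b1111010010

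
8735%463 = 401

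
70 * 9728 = 680960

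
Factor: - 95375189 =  - 7^1*13^1*31^1*33809^1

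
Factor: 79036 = 2^2*19759^1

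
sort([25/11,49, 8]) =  [25/11, 8, 49 ]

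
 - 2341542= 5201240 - 7542782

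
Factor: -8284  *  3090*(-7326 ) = 187527724560 = 2^4* 3^3*5^1*11^1*19^1 * 37^1*103^1*109^1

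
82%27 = 1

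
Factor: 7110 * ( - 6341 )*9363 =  - 2^1*3^3*5^1*17^1*79^1*373^1*3121^1 = - 422126267130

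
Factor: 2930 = 2^1 * 5^1*293^1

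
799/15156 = 799/15156 = 0.05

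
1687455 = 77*21915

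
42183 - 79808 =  - 37625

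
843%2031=843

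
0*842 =0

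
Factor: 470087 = 470087^1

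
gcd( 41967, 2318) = 1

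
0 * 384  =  0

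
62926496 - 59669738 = 3256758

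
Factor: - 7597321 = - 19^1*37^1 *101^1 * 107^1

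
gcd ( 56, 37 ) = 1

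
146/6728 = 73/3364 = 0.02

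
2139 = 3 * 713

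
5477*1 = 5477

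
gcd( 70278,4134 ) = 4134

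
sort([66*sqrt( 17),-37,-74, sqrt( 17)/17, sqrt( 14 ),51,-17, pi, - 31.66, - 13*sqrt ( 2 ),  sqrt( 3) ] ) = [ - 74,-37, - 31.66,-13*sqrt( 2),-17, sqrt (17 ) /17,sqrt ( 3), pi, sqrt( 14), 51,66*sqrt( 17 ) ]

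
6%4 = 2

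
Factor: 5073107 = 13^1*37^1*53^1*199^1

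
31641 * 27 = 854307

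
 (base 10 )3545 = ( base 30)3s5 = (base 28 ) 4EH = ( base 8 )6731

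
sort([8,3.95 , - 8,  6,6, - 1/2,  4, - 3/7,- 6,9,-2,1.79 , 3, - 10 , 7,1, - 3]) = [ - 10 , - 8, - 6, - 3, - 2,-1/2,- 3/7,  1,1.79, 3,3.95,4, 6 , 6, 7, 8, 9] 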